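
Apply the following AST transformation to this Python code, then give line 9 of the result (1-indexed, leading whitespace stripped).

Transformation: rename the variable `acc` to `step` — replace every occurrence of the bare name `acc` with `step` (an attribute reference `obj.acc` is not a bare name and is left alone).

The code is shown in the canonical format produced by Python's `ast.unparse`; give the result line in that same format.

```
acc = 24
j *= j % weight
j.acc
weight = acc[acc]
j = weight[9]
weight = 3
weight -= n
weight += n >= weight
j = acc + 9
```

j = step + 9

Transformed code:
step = 24
j *= j % weight
j.acc
weight = step[step]
j = weight[9]
weight = 3
weight -= n
weight += n >= weight
j = step + 9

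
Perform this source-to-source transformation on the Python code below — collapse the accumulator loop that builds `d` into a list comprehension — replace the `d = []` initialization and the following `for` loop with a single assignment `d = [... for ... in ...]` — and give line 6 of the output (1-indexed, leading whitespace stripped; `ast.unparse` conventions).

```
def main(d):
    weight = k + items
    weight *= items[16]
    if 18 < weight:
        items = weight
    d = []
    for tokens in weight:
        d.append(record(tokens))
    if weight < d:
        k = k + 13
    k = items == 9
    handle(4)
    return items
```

d = [record(tokens) for tokens in weight]

Transformed code:
def main(d):
    weight = k + items
    weight *= items[16]
    if 18 < weight:
        items = weight
    d = [record(tokens) for tokens in weight]
    if weight < d:
        k = k + 13
    k = items == 9
    handle(4)
    return items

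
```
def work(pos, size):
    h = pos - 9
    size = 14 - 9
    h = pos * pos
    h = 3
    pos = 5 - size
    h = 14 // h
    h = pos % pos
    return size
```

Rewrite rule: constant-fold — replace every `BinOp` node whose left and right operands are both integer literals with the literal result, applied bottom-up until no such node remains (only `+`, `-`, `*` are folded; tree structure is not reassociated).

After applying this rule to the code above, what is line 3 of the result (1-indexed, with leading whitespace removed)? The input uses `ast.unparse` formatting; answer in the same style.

Transformed code:
def work(pos, size):
    h = pos - 9
    size = 5
    h = pos * pos
    h = 3
    pos = 5 - size
    h = 14 // h
    h = pos % pos
    return size

size = 5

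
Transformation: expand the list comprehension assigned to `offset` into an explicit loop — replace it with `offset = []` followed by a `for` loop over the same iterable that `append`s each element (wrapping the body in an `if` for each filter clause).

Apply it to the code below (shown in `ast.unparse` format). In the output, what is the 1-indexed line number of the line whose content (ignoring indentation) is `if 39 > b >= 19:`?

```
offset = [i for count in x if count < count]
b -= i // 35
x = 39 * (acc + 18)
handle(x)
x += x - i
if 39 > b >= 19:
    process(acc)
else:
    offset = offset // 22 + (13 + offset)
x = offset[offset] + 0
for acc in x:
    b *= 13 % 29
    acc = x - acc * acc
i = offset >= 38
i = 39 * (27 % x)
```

9

Transformed code:
offset = []
for count in x:
    if count < count:
        offset.append(i)
b -= i // 35
x = 39 * (acc + 18)
handle(x)
x += x - i
if 39 > b >= 19:
    process(acc)
else:
    offset = offset // 22 + (13 + offset)
x = offset[offset] + 0
for acc in x:
    b *= 13 % 29
    acc = x - acc * acc
i = offset >= 38
i = 39 * (27 % x)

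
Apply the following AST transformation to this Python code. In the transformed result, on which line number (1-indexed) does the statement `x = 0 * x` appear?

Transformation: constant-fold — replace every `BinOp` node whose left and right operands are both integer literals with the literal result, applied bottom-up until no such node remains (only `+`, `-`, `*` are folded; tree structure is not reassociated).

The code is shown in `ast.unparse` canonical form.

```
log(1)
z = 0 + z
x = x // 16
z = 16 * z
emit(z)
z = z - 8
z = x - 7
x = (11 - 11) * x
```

Transformed code:
log(1)
z = 0 + z
x = x // 16
z = 16 * z
emit(z)
z = z - 8
z = x - 7
x = 0 * x

8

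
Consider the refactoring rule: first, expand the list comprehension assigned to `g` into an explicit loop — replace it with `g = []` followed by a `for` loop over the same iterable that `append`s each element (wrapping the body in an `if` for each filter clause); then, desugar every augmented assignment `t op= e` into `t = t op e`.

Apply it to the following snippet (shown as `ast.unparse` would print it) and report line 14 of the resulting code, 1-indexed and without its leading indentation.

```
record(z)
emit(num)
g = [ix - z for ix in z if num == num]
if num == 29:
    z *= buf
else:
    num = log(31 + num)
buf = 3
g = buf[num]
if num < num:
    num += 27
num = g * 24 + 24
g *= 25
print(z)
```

num = num + 27

Transformed code:
record(z)
emit(num)
g = []
for ix in z:
    if num == num:
        g.append(ix - z)
if num == 29:
    z = z * buf
else:
    num = log(31 + num)
buf = 3
g = buf[num]
if num < num:
    num = num + 27
num = g * 24 + 24
g = g * 25
print(z)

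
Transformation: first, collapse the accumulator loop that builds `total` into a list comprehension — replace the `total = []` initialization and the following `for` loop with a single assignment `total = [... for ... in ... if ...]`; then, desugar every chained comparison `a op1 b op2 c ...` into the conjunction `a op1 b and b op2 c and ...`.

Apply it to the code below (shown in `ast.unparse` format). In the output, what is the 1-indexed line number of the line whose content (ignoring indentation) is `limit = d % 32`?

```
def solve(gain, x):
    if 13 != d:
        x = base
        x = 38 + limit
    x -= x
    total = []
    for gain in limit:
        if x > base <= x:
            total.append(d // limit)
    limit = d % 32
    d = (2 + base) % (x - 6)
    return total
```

7

Transformed code:
def solve(gain, x):
    if 13 != d:
        x = base
        x = 38 + limit
    x -= x
    total = [d // limit for gain in limit if x > base and base <= x]
    limit = d % 32
    d = (2 + base) % (x - 6)
    return total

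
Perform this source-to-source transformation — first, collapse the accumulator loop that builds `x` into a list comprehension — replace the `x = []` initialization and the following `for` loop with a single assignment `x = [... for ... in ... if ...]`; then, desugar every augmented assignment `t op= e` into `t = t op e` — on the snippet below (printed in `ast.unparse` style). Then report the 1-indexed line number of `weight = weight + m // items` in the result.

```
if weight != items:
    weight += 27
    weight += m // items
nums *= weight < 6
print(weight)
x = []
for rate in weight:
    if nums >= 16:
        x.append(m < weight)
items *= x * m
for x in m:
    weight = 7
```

Transformed code:
if weight != items:
    weight = weight + 27
    weight = weight + m // items
nums = nums * (weight < 6)
print(weight)
x = [m < weight for rate in weight if nums >= 16]
items = items * (x * m)
for x in m:
    weight = 7

3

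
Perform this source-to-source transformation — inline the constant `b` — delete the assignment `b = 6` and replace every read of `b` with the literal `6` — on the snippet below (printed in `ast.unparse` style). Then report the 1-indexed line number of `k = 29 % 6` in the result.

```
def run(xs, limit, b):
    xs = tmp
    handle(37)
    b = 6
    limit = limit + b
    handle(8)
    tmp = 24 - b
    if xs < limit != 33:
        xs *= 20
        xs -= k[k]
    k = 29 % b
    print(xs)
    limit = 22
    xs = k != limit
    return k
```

Transformed code:
def run(xs, limit, b):
    xs = tmp
    handle(37)
    limit = limit + 6
    handle(8)
    tmp = 24 - 6
    if xs < limit != 33:
        xs *= 20
        xs -= k[k]
    k = 29 % 6
    print(xs)
    limit = 22
    xs = k != limit
    return k

10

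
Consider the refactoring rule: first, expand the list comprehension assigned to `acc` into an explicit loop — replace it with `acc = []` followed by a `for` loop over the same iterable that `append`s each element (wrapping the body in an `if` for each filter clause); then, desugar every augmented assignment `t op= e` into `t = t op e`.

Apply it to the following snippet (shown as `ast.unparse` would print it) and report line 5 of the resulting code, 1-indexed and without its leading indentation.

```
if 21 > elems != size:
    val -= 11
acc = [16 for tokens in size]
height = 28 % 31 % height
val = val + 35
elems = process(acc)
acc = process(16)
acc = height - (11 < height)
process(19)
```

acc.append(16)

Transformed code:
if 21 > elems != size:
    val = val - 11
acc = []
for tokens in size:
    acc.append(16)
height = 28 % 31 % height
val = val + 35
elems = process(acc)
acc = process(16)
acc = height - (11 < height)
process(19)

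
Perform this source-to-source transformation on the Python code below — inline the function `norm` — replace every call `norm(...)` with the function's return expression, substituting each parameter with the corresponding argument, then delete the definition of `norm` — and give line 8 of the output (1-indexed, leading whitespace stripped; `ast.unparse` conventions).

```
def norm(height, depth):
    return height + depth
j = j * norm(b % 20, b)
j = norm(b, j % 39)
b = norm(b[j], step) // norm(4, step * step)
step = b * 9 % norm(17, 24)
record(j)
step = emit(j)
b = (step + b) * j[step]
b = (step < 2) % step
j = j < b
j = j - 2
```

b = (step < 2) % step

Transformed code:
j = j * (b % 20 + b)
j = b + j % 39
b = (b[j] + step) // (4 + step * step)
step = b * 9 % (17 + 24)
record(j)
step = emit(j)
b = (step + b) * j[step]
b = (step < 2) % step
j = j < b
j = j - 2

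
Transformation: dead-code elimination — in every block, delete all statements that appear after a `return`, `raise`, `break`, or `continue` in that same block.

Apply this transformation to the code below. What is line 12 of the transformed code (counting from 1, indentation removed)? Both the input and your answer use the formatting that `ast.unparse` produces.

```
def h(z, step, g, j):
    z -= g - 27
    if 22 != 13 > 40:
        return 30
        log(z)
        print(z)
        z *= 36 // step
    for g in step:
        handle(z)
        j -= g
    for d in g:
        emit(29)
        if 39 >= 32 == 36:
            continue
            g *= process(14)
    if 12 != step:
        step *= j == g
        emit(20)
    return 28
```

Transformed code:
def h(z, step, g, j):
    z -= g - 27
    if 22 != 13 > 40:
        return 30
    for g in step:
        handle(z)
        j -= g
    for d in g:
        emit(29)
        if 39 >= 32 == 36:
            continue
    if 12 != step:
        step *= j == g
        emit(20)
    return 28

if 12 != step:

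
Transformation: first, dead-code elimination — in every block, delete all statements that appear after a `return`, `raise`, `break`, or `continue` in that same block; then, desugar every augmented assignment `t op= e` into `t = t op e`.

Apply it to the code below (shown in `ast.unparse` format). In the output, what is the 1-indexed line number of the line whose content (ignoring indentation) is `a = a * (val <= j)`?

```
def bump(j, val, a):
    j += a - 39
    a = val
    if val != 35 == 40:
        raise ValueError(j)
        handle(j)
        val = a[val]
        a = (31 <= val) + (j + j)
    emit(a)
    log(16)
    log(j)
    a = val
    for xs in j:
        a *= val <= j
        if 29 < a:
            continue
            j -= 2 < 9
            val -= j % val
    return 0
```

11

Transformed code:
def bump(j, val, a):
    j = j + (a - 39)
    a = val
    if val != 35 == 40:
        raise ValueError(j)
    emit(a)
    log(16)
    log(j)
    a = val
    for xs in j:
        a = a * (val <= j)
        if 29 < a:
            continue
    return 0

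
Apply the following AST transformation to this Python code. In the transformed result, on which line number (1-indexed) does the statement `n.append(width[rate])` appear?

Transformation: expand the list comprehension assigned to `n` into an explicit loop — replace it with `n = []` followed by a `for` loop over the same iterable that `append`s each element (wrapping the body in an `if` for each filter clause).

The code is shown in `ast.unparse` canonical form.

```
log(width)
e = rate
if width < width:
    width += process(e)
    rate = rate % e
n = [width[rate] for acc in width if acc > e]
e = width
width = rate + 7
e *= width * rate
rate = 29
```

9

Transformed code:
log(width)
e = rate
if width < width:
    width += process(e)
    rate = rate % e
n = []
for acc in width:
    if acc > e:
        n.append(width[rate])
e = width
width = rate + 7
e *= width * rate
rate = 29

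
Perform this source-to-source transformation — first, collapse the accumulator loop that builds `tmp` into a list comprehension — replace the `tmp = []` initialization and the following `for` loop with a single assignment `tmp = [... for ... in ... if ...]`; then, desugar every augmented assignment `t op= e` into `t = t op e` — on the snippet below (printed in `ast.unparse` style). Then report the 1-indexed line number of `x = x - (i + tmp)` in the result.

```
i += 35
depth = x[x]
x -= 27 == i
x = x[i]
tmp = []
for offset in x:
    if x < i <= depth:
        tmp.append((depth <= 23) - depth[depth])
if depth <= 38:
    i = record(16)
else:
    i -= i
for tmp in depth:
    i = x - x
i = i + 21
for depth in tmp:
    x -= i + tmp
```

Transformed code:
i = i + 35
depth = x[x]
x = x - (27 == i)
x = x[i]
tmp = [(depth <= 23) - depth[depth] for offset in x if x < i <= depth]
if depth <= 38:
    i = record(16)
else:
    i = i - i
for tmp in depth:
    i = x - x
i = i + 21
for depth in tmp:
    x = x - (i + tmp)

14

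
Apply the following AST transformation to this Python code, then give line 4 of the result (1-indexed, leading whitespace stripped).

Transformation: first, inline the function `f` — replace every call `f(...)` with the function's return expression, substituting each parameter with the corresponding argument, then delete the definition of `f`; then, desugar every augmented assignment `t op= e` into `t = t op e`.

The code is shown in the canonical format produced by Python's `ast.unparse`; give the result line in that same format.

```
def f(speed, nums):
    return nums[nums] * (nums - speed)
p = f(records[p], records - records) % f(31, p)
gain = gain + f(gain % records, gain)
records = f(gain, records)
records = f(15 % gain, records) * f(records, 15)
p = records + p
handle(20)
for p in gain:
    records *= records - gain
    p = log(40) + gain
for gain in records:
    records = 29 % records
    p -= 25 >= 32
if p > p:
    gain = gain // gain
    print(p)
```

records = records[records] * (records - 15 % gain) * (15[15] * (15 - records))

Transformed code:
p = (records - records)[records - records] * (records - records - records[p]) % (p[p] * (p - 31))
gain = gain + gain[gain] * (gain - gain % records)
records = records[records] * (records - gain)
records = records[records] * (records - 15 % gain) * (15[15] * (15 - records))
p = records + p
handle(20)
for p in gain:
    records = records * (records - gain)
    p = log(40) + gain
for gain in records:
    records = 29 % records
    p = p - (25 >= 32)
if p > p:
    gain = gain // gain
    print(p)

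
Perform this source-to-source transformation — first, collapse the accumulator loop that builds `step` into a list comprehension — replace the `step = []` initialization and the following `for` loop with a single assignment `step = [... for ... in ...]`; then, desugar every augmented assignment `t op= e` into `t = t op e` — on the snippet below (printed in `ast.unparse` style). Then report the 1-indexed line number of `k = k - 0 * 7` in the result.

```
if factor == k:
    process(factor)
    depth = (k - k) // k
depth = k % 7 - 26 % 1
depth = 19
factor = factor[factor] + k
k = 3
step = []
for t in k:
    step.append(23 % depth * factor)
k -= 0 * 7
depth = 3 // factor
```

9

Transformed code:
if factor == k:
    process(factor)
    depth = (k - k) // k
depth = k % 7 - 26 % 1
depth = 19
factor = factor[factor] + k
k = 3
step = [23 % depth * factor for t in k]
k = k - 0 * 7
depth = 3 // factor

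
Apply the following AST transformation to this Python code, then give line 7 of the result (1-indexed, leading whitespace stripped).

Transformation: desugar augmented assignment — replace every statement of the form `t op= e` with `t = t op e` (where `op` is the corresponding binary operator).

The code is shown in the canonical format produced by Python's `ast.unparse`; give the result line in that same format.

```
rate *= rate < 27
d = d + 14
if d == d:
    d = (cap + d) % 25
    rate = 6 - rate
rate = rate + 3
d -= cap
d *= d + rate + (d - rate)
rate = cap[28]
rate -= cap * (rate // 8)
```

d = d - cap

Transformed code:
rate = rate * (rate < 27)
d = d + 14
if d == d:
    d = (cap + d) % 25
    rate = 6 - rate
rate = rate + 3
d = d - cap
d = d * (d + rate + (d - rate))
rate = cap[28]
rate = rate - cap * (rate // 8)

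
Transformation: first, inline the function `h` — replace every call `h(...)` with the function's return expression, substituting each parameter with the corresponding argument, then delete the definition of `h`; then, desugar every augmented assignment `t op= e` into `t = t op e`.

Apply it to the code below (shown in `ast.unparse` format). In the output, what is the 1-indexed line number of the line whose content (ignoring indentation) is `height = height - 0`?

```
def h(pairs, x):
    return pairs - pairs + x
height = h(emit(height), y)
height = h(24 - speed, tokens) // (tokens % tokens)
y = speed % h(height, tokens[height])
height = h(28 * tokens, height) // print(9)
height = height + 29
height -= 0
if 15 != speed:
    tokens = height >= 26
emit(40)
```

Transformed code:
height = emit(height) - emit(height) + y
height = (24 - speed - (24 - speed) + tokens) // (tokens % tokens)
y = speed % (height - height + tokens[height])
height = (28 * tokens - 28 * tokens + height) // print(9)
height = height + 29
height = height - 0
if 15 != speed:
    tokens = height >= 26
emit(40)

6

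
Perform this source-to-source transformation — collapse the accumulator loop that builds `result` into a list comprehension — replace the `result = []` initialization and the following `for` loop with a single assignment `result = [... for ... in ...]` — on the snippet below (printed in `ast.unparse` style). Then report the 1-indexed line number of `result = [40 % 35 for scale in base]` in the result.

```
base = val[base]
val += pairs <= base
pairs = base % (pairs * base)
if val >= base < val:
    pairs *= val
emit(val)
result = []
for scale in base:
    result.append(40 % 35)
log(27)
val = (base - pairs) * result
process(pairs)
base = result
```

Transformed code:
base = val[base]
val += pairs <= base
pairs = base % (pairs * base)
if val >= base < val:
    pairs *= val
emit(val)
result = [40 % 35 for scale in base]
log(27)
val = (base - pairs) * result
process(pairs)
base = result

7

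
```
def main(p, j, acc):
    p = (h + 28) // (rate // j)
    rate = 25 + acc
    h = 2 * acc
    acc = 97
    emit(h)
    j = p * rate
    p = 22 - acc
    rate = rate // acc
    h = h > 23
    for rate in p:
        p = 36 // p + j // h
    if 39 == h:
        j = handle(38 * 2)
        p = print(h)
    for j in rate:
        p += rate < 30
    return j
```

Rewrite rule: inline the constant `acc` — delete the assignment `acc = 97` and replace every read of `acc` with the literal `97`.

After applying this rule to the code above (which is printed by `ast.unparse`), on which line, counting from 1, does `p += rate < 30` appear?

16

Transformed code:
def main(p, j, acc):
    p = (h + 28) // (rate // j)
    rate = 25 + 97
    h = 2 * 97
    emit(h)
    j = p * rate
    p = 22 - 97
    rate = rate // 97
    h = h > 23
    for rate in p:
        p = 36 // p + j // h
    if 39 == h:
        j = handle(38 * 2)
        p = print(h)
    for j in rate:
        p += rate < 30
    return j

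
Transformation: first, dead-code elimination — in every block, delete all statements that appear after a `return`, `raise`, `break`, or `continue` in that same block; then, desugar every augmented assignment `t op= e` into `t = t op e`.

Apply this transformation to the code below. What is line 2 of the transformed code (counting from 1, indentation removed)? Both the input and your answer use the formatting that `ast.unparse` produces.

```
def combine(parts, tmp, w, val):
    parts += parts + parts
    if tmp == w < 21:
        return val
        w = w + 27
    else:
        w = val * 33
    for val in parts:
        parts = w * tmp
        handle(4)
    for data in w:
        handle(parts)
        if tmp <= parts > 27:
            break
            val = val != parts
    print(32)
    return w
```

Transformed code:
def combine(parts, tmp, w, val):
    parts = parts + (parts + parts)
    if tmp == w < 21:
        return val
    else:
        w = val * 33
    for val in parts:
        parts = w * tmp
        handle(4)
    for data in w:
        handle(parts)
        if tmp <= parts > 27:
            break
    print(32)
    return w

parts = parts + (parts + parts)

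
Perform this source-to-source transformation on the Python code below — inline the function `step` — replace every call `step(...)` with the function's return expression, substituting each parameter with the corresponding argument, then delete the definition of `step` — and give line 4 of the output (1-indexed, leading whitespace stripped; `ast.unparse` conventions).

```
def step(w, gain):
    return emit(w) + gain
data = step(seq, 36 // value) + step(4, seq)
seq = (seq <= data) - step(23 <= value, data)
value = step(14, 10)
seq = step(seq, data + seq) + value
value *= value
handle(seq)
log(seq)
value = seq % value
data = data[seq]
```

Transformed code:
data = emit(seq) + 36 // value + (emit(4) + seq)
seq = (seq <= data) - (emit(23 <= value) + data)
value = emit(14) + 10
seq = emit(seq) + (data + seq) + value
value *= value
handle(seq)
log(seq)
value = seq % value
data = data[seq]

seq = emit(seq) + (data + seq) + value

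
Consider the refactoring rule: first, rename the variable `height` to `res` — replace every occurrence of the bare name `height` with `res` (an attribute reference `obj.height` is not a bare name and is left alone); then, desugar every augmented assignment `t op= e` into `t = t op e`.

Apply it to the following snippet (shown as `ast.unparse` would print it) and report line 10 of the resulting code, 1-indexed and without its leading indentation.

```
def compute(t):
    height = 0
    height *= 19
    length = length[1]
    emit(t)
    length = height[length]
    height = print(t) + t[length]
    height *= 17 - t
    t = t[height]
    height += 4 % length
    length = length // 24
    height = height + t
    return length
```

res = res + 4 % length

Transformed code:
def compute(t):
    res = 0
    res = res * 19
    length = length[1]
    emit(t)
    length = res[length]
    res = print(t) + t[length]
    res = res * (17 - t)
    t = t[res]
    res = res + 4 % length
    length = length // 24
    res = res + t
    return length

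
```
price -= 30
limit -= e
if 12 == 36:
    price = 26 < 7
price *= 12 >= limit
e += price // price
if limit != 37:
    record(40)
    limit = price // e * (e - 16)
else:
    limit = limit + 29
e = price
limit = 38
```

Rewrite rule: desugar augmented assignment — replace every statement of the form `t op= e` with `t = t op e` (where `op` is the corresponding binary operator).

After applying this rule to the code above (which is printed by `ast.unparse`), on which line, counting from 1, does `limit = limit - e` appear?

2

Transformed code:
price = price - 30
limit = limit - e
if 12 == 36:
    price = 26 < 7
price = price * (12 >= limit)
e = e + price // price
if limit != 37:
    record(40)
    limit = price // e * (e - 16)
else:
    limit = limit + 29
e = price
limit = 38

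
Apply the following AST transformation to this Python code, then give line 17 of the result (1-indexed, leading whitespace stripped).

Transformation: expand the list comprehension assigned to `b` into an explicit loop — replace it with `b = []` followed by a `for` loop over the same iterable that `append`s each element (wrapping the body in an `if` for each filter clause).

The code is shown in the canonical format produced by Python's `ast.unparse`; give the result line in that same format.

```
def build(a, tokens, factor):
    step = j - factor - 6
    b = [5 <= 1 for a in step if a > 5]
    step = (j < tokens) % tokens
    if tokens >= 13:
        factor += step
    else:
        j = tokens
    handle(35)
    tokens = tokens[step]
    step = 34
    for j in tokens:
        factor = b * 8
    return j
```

return j

Transformed code:
def build(a, tokens, factor):
    step = j - factor - 6
    b = []
    for a in step:
        if a > 5:
            b.append(5 <= 1)
    step = (j < tokens) % tokens
    if tokens >= 13:
        factor += step
    else:
        j = tokens
    handle(35)
    tokens = tokens[step]
    step = 34
    for j in tokens:
        factor = b * 8
    return j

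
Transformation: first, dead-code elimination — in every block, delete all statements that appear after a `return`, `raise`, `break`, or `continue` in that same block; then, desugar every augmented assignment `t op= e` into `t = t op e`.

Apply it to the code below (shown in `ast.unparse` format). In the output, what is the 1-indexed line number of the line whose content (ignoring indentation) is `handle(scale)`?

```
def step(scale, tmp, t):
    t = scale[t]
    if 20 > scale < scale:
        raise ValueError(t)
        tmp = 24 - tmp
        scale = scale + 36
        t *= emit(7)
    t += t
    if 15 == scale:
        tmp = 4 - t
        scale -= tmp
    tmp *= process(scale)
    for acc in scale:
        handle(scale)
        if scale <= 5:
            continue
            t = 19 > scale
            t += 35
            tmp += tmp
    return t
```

11

Transformed code:
def step(scale, tmp, t):
    t = scale[t]
    if 20 > scale < scale:
        raise ValueError(t)
    t = t + t
    if 15 == scale:
        tmp = 4 - t
        scale = scale - tmp
    tmp = tmp * process(scale)
    for acc in scale:
        handle(scale)
        if scale <= 5:
            continue
    return t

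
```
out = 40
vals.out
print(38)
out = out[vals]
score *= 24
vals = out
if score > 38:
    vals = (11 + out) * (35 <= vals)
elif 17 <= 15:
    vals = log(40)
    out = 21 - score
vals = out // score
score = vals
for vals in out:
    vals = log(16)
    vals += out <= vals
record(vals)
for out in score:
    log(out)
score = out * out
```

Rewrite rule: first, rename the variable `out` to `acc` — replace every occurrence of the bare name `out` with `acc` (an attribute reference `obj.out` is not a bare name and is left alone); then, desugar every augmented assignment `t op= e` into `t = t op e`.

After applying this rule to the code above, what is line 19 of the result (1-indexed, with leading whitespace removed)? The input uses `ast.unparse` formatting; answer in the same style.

log(acc)

Transformed code:
acc = 40
vals.out
print(38)
acc = acc[vals]
score = score * 24
vals = acc
if score > 38:
    vals = (11 + acc) * (35 <= vals)
elif 17 <= 15:
    vals = log(40)
    acc = 21 - score
vals = acc // score
score = vals
for vals in acc:
    vals = log(16)
    vals = vals + (acc <= vals)
record(vals)
for acc in score:
    log(acc)
score = acc * acc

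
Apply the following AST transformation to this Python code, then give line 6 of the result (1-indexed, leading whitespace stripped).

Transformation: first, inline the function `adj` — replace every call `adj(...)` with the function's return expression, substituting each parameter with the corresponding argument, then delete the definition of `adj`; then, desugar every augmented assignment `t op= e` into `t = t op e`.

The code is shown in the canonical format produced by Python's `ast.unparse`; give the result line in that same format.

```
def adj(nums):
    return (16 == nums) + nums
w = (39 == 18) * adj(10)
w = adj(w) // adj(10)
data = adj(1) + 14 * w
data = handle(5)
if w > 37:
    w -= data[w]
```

Transformed code:
w = (39 == 18) * ((16 == 10) + 10)
w = ((16 == w) + w) // ((16 == 10) + 10)
data = (16 == 1) + 1 + 14 * w
data = handle(5)
if w > 37:
    w = w - data[w]

w = w - data[w]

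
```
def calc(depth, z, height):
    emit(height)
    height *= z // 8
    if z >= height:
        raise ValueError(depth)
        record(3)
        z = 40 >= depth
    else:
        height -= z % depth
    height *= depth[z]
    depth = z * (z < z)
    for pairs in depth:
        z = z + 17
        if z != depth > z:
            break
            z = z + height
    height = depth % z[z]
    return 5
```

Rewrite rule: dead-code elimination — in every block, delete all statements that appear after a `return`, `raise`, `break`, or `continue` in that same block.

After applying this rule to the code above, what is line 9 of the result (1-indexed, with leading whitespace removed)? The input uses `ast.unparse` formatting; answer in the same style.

depth = z * (z < z)

Transformed code:
def calc(depth, z, height):
    emit(height)
    height *= z // 8
    if z >= height:
        raise ValueError(depth)
    else:
        height -= z % depth
    height *= depth[z]
    depth = z * (z < z)
    for pairs in depth:
        z = z + 17
        if z != depth > z:
            break
    height = depth % z[z]
    return 5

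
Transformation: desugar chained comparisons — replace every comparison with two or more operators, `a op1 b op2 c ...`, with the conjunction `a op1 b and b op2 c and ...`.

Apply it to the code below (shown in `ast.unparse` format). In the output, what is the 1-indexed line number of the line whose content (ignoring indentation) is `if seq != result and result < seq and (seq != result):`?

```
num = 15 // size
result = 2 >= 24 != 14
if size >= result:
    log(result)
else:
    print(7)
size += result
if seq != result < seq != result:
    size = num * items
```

Transformed code:
num = 15 // size
result = 2 >= 24 and 24 != 14
if size >= result:
    log(result)
else:
    print(7)
size += result
if seq != result and result < seq and (seq != result):
    size = num * items

8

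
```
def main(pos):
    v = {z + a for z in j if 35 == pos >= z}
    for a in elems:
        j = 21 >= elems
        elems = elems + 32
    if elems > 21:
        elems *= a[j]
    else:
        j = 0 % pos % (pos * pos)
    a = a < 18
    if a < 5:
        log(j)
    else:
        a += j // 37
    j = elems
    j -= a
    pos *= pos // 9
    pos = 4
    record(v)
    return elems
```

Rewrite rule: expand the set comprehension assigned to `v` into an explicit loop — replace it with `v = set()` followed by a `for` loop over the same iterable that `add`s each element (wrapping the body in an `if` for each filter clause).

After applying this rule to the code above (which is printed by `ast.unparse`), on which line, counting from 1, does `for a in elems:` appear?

Transformed code:
def main(pos):
    v = set()
    for z in j:
        if 35 == pos >= z:
            v.add(z + a)
    for a in elems:
        j = 21 >= elems
        elems = elems + 32
    if elems > 21:
        elems *= a[j]
    else:
        j = 0 % pos % (pos * pos)
    a = a < 18
    if a < 5:
        log(j)
    else:
        a += j // 37
    j = elems
    j -= a
    pos *= pos // 9
    pos = 4
    record(v)
    return elems

6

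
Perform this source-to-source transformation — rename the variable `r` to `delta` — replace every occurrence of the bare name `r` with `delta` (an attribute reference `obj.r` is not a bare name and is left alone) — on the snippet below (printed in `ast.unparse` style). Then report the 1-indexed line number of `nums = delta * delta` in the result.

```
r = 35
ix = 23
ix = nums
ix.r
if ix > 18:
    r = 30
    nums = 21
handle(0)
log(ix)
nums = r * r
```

10

Transformed code:
delta = 35
ix = 23
ix = nums
ix.r
if ix > 18:
    delta = 30
    nums = 21
handle(0)
log(ix)
nums = delta * delta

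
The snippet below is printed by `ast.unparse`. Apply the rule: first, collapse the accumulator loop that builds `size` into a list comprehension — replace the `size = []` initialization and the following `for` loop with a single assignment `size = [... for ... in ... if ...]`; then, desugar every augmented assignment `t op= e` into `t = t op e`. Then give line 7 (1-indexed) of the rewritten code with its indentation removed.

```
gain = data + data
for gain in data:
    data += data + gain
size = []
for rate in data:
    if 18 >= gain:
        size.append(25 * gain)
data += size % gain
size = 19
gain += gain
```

Transformed code:
gain = data + data
for gain in data:
    data = data + (data + gain)
size = [25 * gain for rate in data if 18 >= gain]
data = data + size % gain
size = 19
gain = gain + gain

gain = gain + gain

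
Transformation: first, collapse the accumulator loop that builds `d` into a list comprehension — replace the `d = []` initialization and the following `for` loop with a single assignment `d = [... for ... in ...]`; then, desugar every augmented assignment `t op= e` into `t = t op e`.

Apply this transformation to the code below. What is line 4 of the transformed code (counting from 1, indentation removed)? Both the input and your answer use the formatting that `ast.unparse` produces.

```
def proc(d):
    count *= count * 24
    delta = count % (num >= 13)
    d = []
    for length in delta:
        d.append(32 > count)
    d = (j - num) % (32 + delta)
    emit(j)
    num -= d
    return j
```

d = [32 > count for length in delta]

Transformed code:
def proc(d):
    count = count * (count * 24)
    delta = count % (num >= 13)
    d = [32 > count for length in delta]
    d = (j - num) % (32 + delta)
    emit(j)
    num = num - d
    return j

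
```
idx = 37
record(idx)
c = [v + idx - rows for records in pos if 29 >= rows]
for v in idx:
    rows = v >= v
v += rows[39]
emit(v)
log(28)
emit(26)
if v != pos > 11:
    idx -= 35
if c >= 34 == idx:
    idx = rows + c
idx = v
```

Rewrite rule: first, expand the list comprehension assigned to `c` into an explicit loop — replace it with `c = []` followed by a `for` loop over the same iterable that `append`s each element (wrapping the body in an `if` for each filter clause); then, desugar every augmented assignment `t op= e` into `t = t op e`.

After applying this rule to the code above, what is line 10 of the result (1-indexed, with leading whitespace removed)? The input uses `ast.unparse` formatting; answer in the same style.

emit(v)

Transformed code:
idx = 37
record(idx)
c = []
for records in pos:
    if 29 >= rows:
        c.append(v + idx - rows)
for v in idx:
    rows = v >= v
v = v + rows[39]
emit(v)
log(28)
emit(26)
if v != pos > 11:
    idx = idx - 35
if c >= 34 == idx:
    idx = rows + c
idx = v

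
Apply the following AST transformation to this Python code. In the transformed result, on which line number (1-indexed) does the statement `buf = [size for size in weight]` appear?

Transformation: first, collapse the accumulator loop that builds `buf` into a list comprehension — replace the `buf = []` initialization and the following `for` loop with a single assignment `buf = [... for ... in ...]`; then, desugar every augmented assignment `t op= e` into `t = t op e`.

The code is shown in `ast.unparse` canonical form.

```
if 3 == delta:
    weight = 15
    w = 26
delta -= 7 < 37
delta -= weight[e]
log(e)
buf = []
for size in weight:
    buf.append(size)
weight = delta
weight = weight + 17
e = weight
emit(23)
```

7

Transformed code:
if 3 == delta:
    weight = 15
    w = 26
delta = delta - (7 < 37)
delta = delta - weight[e]
log(e)
buf = [size for size in weight]
weight = delta
weight = weight + 17
e = weight
emit(23)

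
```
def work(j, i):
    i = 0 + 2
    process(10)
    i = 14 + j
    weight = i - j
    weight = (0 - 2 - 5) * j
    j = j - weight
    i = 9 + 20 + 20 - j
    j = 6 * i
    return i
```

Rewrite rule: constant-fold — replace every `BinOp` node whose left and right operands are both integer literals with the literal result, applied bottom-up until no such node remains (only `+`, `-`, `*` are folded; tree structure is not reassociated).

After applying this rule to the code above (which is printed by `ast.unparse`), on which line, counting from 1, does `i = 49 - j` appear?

Transformed code:
def work(j, i):
    i = 2
    process(10)
    i = 14 + j
    weight = i - j
    weight = -7 * j
    j = j - weight
    i = 49 - j
    j = 6 * i
    return i

8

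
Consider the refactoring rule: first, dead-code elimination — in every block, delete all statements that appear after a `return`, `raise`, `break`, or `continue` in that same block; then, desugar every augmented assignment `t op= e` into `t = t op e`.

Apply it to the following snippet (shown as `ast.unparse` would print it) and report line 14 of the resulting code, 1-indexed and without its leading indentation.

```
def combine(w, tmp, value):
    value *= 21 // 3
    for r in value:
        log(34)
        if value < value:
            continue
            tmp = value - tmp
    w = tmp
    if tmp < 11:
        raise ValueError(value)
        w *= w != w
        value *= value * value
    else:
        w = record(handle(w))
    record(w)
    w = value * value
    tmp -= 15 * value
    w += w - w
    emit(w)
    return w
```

Transformed code:
def combine(w, tmp, value):
    value = value * (21 // 3)
    for r in value:
        log(34)
        if value < value:
            continue
    w = tmp
    if tmp < 11:
        raise ValueError(value)
    else:
        w = record(handle(w))
    record(w)
    w = value * value
    tmp = tmp - 15 * value
    w = w + (w - w)
    emit(w)
    return w

tmp = tmp - 15 * value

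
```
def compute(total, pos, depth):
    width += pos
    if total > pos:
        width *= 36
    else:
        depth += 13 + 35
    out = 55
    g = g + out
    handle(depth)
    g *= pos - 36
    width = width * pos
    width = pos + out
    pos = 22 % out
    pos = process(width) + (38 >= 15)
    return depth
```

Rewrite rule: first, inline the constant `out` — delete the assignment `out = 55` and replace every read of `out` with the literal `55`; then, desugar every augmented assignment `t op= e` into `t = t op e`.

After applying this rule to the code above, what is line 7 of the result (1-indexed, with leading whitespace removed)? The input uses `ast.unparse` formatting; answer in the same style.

Transformed code:
def compute(total, pos, depth):
    width = width + pos
    if total > pos:
        width = width * 36
    else:
        depth = depth + (13 + 35)
    g = g + 55
    handle(depth)
    g = g * (pos - 36)
    width = width * pos
    width = pos + 55
    pos = 22 % 55
    pos = process(width) + (38 >= 15)
    return depth

g = g + 55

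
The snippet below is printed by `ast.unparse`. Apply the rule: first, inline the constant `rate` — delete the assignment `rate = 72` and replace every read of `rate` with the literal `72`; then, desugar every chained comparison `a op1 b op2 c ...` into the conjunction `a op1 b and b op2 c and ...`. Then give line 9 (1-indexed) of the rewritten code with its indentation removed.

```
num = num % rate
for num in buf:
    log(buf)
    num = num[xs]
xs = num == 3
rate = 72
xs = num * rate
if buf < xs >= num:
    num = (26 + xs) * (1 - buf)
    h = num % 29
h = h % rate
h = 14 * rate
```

Transformed code:
num = num % 72
for num in buf:
    log(buf)
    num = num[xs]
xs = num == 3
xs = num * 72
if buf < xs and xs >= num:
    num = (26 + xs) * (1 - buf)
    h = num % 29
h = h % 72
h = 14 * 72

h = num % 29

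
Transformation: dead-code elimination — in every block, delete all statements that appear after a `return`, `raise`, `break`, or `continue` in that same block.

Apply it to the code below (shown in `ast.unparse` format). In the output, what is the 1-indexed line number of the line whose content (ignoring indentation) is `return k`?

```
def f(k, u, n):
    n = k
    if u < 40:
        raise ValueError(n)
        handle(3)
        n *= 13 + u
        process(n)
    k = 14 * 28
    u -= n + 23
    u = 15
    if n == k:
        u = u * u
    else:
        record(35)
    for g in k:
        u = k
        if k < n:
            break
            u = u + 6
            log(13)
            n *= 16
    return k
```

16

Transformed code:
def f(k, u, n):
    n = k
    if u < 40:
        raise ValueError(n)
    k = 14 * 28
    u -= n + 23
    u = 15
    if n == k:
        u = u * u
    else:
        record(35)
    for g in k:
        u = k
        if k < n:
            break
    return k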